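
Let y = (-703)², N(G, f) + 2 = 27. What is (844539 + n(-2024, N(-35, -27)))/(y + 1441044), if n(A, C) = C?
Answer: 844564/1935253 ≈ 0.43641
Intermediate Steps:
N(G, f) = 25 (N(G, f) = -2 + 27 = 25)
y = 494209
(844539 + n(-2024, N(-35, -27)))/(y + 1441044) = (844539 + 25)/(494209 + 1441044) = 844564/1935253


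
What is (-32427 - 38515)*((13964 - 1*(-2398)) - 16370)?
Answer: 567536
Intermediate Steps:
(-32427 - 38515)*((13964 - 1*(-2398)) - 16370) = -70942*((13964 + 2398) - 16370) = -70942*(16362 - 16370) = -70942*(-8) = 567536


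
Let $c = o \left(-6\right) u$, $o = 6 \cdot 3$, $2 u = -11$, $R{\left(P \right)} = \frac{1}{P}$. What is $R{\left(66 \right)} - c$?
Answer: $- \frac{39203}{66} \approx -593.98$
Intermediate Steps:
$u = - \frac{11}{2}$ ($u = \frac{1}{2} \left(-11\right) = - \frac{11}{2} \approx -5.5$)
$o = 18$
$c = 594$ ($c = 18 \left(-6\right) \left(- \frac{11}{2}\right) = \left(-108\right) \left(- \frac{11}{2}\right) = 594$)
$R{\left(66 \right)} - c = \frac{1}{66} - 594 = - \frac{39203}{66}$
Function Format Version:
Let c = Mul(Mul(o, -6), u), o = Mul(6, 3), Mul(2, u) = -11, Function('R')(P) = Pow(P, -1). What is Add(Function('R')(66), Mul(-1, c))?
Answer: Rational(-39203, 66) ≈ -593.98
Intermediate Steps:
u = Rational(-11, 2) (u = Mul(Rational(1, 2), -11) = Rational(-11, 2) ≈ -5.5000)
o = 18
c = 594 (c = Mul(Mul(18, -6), Rational(-11, 2)) = Mul(-108, Rational(-11, 2)) = 594)
Add(Function('R')(66), Mul(-1, c)) = Add(Pow(66, -1), Mul(-1, 594)) = Add(Rational(1, 66), -594) = Rational(-39203, 66)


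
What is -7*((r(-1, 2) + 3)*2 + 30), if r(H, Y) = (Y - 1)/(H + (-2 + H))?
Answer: -497/2 ≈ -248.50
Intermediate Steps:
r(H, Y) = (-1 + Y)/(-2 + 2*H)
-7*((r(-1, 2) + 3)*2 + 30) = -7*(((-1 + 2)/(2*(-1 - 1)) + 3)*2 + 30) = -7*(((½)*1/(-2) + 3)*2 + 30) = -7*(((½)*(-½)*1 + 3)*2 + 30) = -7*((-¼ + 3)*2 + 30) = -7*((11/4)*2 + 30) = -7*(11/2 + 30) = -7*71/2 = -497/2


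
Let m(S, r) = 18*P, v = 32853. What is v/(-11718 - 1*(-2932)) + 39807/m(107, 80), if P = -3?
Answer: -9764399/13179 ≈ -740.91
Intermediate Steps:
m(S, r) = -54 (m(S, r) = 18*(-3) = -54)
v/(-11718 - 1*(-2932)) + 39807/m(107, 80) = 32853/(-11718 - 1*(-2932)) + 39807/(-54) = 32853/(-11718 + 2932) + 39807*(-1/54) = 32853/(-8786) - 4423/6 = 32853*(-1/8786) - 4423/6 = -32853/8786 - 4423/6 = -9764399/13179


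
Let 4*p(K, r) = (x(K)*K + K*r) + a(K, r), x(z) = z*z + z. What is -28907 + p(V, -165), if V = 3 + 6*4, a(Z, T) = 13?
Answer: -49829/2 ≈ -24915.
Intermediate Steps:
V = 27 (V = 3 + 24 = 27)
x(z) = z + z**2 (x(z) = z**2 + z = z + z**2)
p(K, r) = 13/4 + K*r/4 + K**2*(1 + K)/4 (p(K, r) = (((K*(1 + K))*K + K*r) + 13)/4 = ((K**2*(1 + K) + K*r) + 13)/4 = ((K*r + K**2*(1 + K)) + 13)/4 = (13 + K*r + K**2*(1 + K))/4 = 13/4 + K*r/4 + K**2*(1 + K)/4)
-28907 + p(V, -165) = -28907 + (13/4 + (1/4)*27*(-165) + (1/4)*27**2*(1 + 27)) = -28907 + (13/4 - 4455/4 + (1/4)*729*28) = -28907 + (13/4 - 4455/4 + 5103) = -28907 + 7985/2 = -49829/2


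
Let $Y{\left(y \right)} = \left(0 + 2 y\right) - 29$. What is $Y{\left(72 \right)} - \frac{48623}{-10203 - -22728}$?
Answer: $\frac{1391752}{12525} \approx 111.12$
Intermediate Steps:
$Y{\left(y \right)} = -29 + 2 y$ ($Y{\left(y \right)} = 2 y - 29 = -29 + 2 y$)
$Y{\left(72 \right)} - \frac{48623}{-10203 - -22728} = \left(-29 + 2 \cdot 72\right) - \frac{48623}{-10203 - -22728} = \left(-29 + 144\right) - \frac{48623}{-10203 + 22728} = 115 - \frac{48623}{12525} = \frac{1391752}{12525}$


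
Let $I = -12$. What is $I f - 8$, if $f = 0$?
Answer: $-8$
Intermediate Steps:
$I f - 8 = \left(-12\right) 0 - 8 = 0 - 8 = -8$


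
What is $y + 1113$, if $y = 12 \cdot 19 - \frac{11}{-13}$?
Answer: $\frac{17444}{13} \approx 1341.8$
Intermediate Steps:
$y = \frac{2975}{13}$ ($y = 228 - - \frac{11}{13} = 228 + \frac{11}{13} = \frac{2975}{13} \approx 228.85$)
$y + 1113 = \frac{2975}{13} + 1113 = \frac{17444}{13}$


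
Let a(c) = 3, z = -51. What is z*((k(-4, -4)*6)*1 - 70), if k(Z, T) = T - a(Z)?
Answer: 5712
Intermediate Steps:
k(Z, T) = -3 + T (k(Z, T) = T - 1*3 = T - 3 = -3 + T)
z*((k(-4, -4)*6)*1 - 70) = -51*(((-3 - 4)*6)*1 - 70) = -51*(-7*6*1 - 70) = -51*(-42*1 - 70) = -51*(-42 - 70) = -51*(-112) = 5712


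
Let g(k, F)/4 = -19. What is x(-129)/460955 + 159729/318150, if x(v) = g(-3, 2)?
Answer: 4906913453/9776855550 ≈ 0.50189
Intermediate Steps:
g(k, F) = -76 (g(k, F) = 4*(-19) = -76)
x(v) = -76
x(-129)/460955 + 159729/318150 = -76/460955 + 159729/318150 = -76*1/460955 + 159729*(1/318150) = -76/460955 + 53243/106050 = 4906913453/9776855550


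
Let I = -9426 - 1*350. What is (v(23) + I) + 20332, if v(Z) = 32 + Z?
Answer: 10611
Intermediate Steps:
I = -9776 (I = -9426 - 350 = -9776)
(v(23) + I) + 20332 = ((32 + 23) - 9776) + 20332 = (55 - 9776) + 20332 = -9721 + 20332 = 10611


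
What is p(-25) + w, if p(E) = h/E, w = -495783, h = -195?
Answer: -2478876/5 ≈ -4.9578e+5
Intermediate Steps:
p(E) = -195/E
p(-25) + w = -195/(-25) - 495783 = -195*(-1/25) - 495783 = 39/5 - 495783 = -2478876/5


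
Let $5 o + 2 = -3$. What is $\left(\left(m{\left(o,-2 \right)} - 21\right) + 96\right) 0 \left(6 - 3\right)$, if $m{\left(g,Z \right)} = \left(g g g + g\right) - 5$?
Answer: $0$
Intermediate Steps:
$o = -1$ ($o = - \frac{2}{5} + \frac{1}{5} \left(-3\right) = - \frac{2}{5} - \frac{3}{5} = -1$)
$m{\left(g,Z \right)} = -5 + g + g^{3}$ ($m{\left(g,Z \right)} = \left(g^{2} g + g\right) - 5 = \left(g^{3} + g\right) - 5 = \left(g + g^{3}\right) - 5 = -5 + g + g^{3}$)
$\left(\left(m{\left(o,-2 \right)} - 21\right) + 96\right) 0 \left(6 - 3\right) = \left(\left(\left(-5 - 1 + \left(-1\right)^{3}\right) - 21\right) + 96\right) 0 \left(6 - 3\right) = \left(\left(\left(-5 - 1 - 1\right) - 21\right) + 96\right) 0 \cdot 3 = \left(\left(-7 - 21\right) + 96\right) 0 = \left(-28 + 96\right) 0 = 68 \cdot 0 = 0$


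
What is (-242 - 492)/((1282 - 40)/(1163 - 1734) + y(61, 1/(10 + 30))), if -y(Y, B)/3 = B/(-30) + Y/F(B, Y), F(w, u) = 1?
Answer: 167645600/42293429 ≈ 3.9639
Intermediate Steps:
y(Y, B) = -3*Y + B/10 (y(Y, B) = -3*(B/(-30) + Y/1) = -3*(B*(-1/30) + Y*1) = -3*(-B/30 + Y) = -3*(Y - B/30) = -3*Y + B/10)
(-242 - 492)/((1282 - 40)/(1163 - 1734) + y(61, 1/(10 + 30))) = (-242 - 492)/((1282 - 40)/(1163 - 1734) + (-3*61 + 1/(10*(10 + 30)))) = -734/(1242/(-571) + (-183 + (⅒)/40)) = -734/(1242*(-1/571) + (-183 + (⅒)*(1/40))) = -734/(-1242/571 + (-183 + 1/400)) = -734/(-1242/571 - 73199/400) = -734/(-42293429/228400) = -734*(-228400/42293429) = 167645600/42293429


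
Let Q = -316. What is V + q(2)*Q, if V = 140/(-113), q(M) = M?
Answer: -71556/113 ≈ -633.24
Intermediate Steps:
V = -140/113 (V = 140*(-1/113) = -140/113 ≈ -1.2389)
V + q(2)*Q = -140/113 + 2*(-316) = -140/113 - 632 = -71556/113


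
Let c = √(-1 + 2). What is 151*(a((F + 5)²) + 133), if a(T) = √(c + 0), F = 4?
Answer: 20234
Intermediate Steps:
c = 1 (c = √1 = 1)
a(T) = 1 (a(T) = √(1 + 0) = √1 = 1)
151*(a((F + 5)²) + 133) = 151*(1 + 133) = 151*134 = 20234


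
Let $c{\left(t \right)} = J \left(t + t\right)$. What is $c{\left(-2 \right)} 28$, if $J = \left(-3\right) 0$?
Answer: $0$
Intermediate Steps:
$J = 0$
$c{\left(t \right)} = 0$ ($c{\left(t \right)} = 0 \left(t + t\right) = 0 \cdot 2 t = 0$)
$c{\left(-2 \right)} 28 = 0 \cdot 28 = 0$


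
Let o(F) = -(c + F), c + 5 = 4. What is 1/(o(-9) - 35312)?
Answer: -1/35302 ≈ -2.8327e-5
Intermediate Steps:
c = -1 (c = -5 + 4 = -1)
o(F) = 1 - F (o(F) = -(-1 + F) = 1 - F)
1/(o(-9) - 35312) = 1/((1 - 1*(-9)) - 35312) = 1/((1 + 9) - 35312) = 1/(10 - 35312) = 1/(-35302) = -1/35302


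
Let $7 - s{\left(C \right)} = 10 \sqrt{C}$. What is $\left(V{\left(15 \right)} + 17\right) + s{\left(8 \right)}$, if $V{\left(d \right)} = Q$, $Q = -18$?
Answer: $6 - 20 \sqrt{2} \approx -22.284$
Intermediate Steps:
$V{\left(d \right)} = -18$
$s{\left(C \right)} = 7 - 10 \sqrt{C}$
$\left(V{\left(15 \right)} + 17\right) + s{\left(8 \right)} = \left(-18 + 17\right) + \left(7 - 10 \sqrt{8}\right) = -1 + \left(7 - 10 \cdot 2 \sqrt{2}\right) = -1 + \left(7 - 20 \sqrt{2}\right) = 6 - 20 \sqrt{2}$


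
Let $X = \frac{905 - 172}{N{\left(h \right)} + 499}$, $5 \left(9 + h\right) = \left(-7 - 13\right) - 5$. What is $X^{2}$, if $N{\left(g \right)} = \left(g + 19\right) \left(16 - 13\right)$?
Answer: $\frac{537289}{264196} \approx 2.0337$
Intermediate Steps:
$h = -14$ ($h = -9 + \frac{\left(-7 - 13\right) - 5}{5} = -9 + \frac{-20 - 5}{5} = -9 + \frac{1}{5} \left(-25\right) = -9 - 5 = -14$)
$N{\left(g \right)} = 57 + 3 g$ ($N{\left(g \right)} = \left(19 + g\right) 3 = 57 + 3 g$)
$X = \frac{733}{514}$ ($X = \frac{905 - 172}{\left(57 + 3 \left(-14\right)\right) + 499} = \frac{733}{\left(57 - 42\right) + 499} = \frac{733}{15 + 499} = \frac{733}{514} \approx 1.4261$)
$X^{2} = \left(\frac{733}{514}\right)^{2} = \frac{537289}{264196}$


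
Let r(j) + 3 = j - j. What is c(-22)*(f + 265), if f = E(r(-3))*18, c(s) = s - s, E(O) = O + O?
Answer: 0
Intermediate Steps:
r(j) = -3 (r(j) = -3 + (j - j) = -3 + 0 = -3)
E(O) = 2*O
c(s) = 0
f = -108 (f = (2*(-3))*18 = -6*18 = -108)
c(-22)*(f + 265) = 0*(-108 + 265) = 0*157 = 0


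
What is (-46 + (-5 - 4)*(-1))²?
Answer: 1369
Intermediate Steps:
(-46 + (-5 - 4)*(-1))² = (-46 - 9*(-1))² = (-46 + 9)² = (-37)² = 1369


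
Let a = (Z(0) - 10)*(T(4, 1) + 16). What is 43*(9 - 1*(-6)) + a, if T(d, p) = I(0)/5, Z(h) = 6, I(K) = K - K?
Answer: 581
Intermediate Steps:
I(K) = 0
T(d, p) = 0 (T(d, p) = 0/5 = 0*(1/5) = 0)
a = -64 (a = (6 - 10)*(0 + 16) = -4*16 = -64)
43*(9 - 1*(-6)) + a = 43*(9 - 1*(-6)) - 64 = 43*(9 + 6) - 64 = 43*15 - 64 = 645 - 64 = 581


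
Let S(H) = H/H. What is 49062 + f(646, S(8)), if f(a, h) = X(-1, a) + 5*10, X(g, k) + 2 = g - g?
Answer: 49110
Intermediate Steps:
X(g, k) = -2 (X(g, k) = -2 + (g - g) = -2 + 0 = -2)
S(H) = 1
f(a, h) = 48 (f(a, h) = -2 + 5*10 = -2 + 50 = 48)
49062 + f(646, S(8)) = 49062 + 48 = 49110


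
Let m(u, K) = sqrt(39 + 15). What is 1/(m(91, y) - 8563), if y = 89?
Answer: -8563/73324915 - 3*sqrt(6)/73324915 ≈ -0.00011688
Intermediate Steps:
m(u, K) = 3*sqrt(6) (m(u, K) = sqrt(54) = 3*sqrt(6))
1/(m(91, y) - 8563) = 1/(3*sqrt(6) - 8563) = 1/(-8563 + 3*sqrt(6))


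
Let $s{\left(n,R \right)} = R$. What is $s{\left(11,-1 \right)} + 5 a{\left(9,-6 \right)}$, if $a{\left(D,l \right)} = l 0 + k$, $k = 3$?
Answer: $14$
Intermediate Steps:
$a{\left(D,l \right)} = 3$ ($a{\left(D,l \right)} = l 0 + 3 = 0 + 3 = 3$)
$s{\left(11,-1 \right)} + 5 a{\left(9,-6 \right)} = -1 + 5 \cdot 3 = -1 + 15 = 14$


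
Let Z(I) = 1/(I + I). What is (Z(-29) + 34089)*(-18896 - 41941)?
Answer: -120284543757/58 ≈ -2.0739e+9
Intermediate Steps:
Z(I) = 1/(2*I)
(Z(-29) + 34089)*(-18896 - 41941) = ((½)/(-29) + 34089)*(-18896 - 41941) = ((½)*(-1/29) + 34089)*(-60837) = (-1/58 + 34089)*(-60837) = (1977161/58)*(-60837) = -120284543757/58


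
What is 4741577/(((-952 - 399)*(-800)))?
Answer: 4741577/1080800 ≈ 4.3871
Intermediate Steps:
4741577/(((-952 - 399)*(-800))) = 4741577/((-1351*(-800))) = 4741577/1080800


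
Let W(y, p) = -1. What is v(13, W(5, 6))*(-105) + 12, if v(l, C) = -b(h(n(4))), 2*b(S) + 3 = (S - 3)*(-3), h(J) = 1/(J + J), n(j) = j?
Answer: 4917/16 ≈ 307.31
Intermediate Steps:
h(J) = 1/(2*J)
b(S) = 3 - 3*S/2 (b(S) = -3/2 + ((S - 3)*(-3))/2 = -3/2 + ((-3 + S)*(-3))/2 = -3/2 + (9 - 3*S)/2 = -3/2 + (9/2 - 3*S/2) = 3 - 3*S/2)
v(l, C) = -45/16 (v(l, C) = -(3 - 3/(4*4)) = -(3 - 3/2*1/8) = -(3 - 3/16) = -1*45/16 = -45/16)
v(13, W(5, 6))*(-105) + 12 = -45/16*(-105) + 12 = 4725/16 + 12 = 4917/16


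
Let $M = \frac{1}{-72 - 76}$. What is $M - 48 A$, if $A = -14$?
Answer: $\frac{99455}{148} \approx 671.99$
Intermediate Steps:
$M = - \frac{1}{148}$ ($M = \frac{1}{-148} = - \frac{1}{148} \approx -0.0067568$)
$M - 48 A = - \frac{1}{148} - -672 = - \frac{1}{148} + 672 = \frac{99455}{148}$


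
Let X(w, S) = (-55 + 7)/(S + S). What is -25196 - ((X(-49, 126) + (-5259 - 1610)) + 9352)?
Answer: -581255/21 ≈ -27679.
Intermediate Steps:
X(w, S) = -24/S (X(w, S) = -48*1/(2*S) = -24/S)
-25196 - ((X(-49, 126) + (-5259 - 1610)) + 9352) = -25196 - ((-24/126 + (-5259 - 1610)) + 9352) = -25196 - ((-24*1/126 - 6869) + 9352) = -25196 - ((-4/21 - 6869) + 9352) = -25196 - (-144253/21 + 9352) = -25196 - 1*52139/21 = -25196 - 52139/21 = -581255/21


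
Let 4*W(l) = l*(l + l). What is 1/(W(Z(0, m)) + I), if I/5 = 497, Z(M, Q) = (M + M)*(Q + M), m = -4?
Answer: 1/2485 ≈ 0.00040241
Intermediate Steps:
Z(M, Q) = 2*M*(M + Q) (Z(M, Q) = (2*M)*(M + Q) = 2*M*(M + Q))
I = 2485 (I = 5*497 = 2485)
W(l) = l**2/2 (W(l) = (l*(l + l))/4 = (l*(2*l))/4 = (2*l**2)/4 = l**2/2)
1/(W(Z(0, m)) + I) = 1/((2*0*(0 - 4))**2/2 + 2485) = 1/((2*0*(-4))**2/2 + 2485) = 1/((1/2)*0**2 + 2485) = 1/((1/2)*0 + 2485) = 1/(0 + 2485) = 1/2485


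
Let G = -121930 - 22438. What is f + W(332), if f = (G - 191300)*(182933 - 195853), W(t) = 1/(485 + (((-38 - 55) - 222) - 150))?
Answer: 86736611201/20 ≈ 4.3368e+9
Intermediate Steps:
G = -144368
W(t) = 1/20 (W(t) = 1/(485 + ((-93 - 222) - 150)) = 1/(485 + (-315 - 150)) = 1/(485 - 465) = 1/20)
f = 4336830560 (f = (-144368 - 191300)*(182933 - 195853) = -335668*(-12920) = 4336830560)
f + W(332) = 4336830560 + 1/20 = 86736611201/20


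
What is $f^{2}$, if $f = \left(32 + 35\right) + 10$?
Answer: $5929$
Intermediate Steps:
$f = 77$ ($f = 67 + 10 = 77$)
$f^{2} = 77^{2} = 5929$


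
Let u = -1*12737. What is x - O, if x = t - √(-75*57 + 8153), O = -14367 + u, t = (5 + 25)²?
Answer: 28004 - √3878 ≈ 27942.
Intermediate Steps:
u = -12737
t = 900 (t = 30² = 900)
O = -27104 (O = -14367 - 12737 = -27104)
x = 900 - √3878 (x = 900 - √(-75*57 + 8153) = 900 - √(-4275 + 8153) = 900 - √3878 ≈ 837.73)
x - O = (900 - √3878) - 1*(-27104) = (900 - √3878) + 27104 = 28004 - √3878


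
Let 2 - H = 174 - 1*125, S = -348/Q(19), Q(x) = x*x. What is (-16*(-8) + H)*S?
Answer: -28188/361 ≈ -78.083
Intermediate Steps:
Q(x) = x**2
S = -348/361 (S = -348/(19**2) = -348/361 ≈ -0.96399)
H = -47 (H = 2 - (174 - 1*125) = 2 - (174 - 125) = 2 - 1*49 = 2 - 49 = -47)
(-16*(-8) + H)*S = (-16*(-8) - 47)*(-348/361) = (128 - 47)*(-348/361) = 81*(-348/361) = -28188/361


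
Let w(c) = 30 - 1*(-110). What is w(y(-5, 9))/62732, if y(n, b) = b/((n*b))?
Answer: 35/15683 ≈ 0.0022317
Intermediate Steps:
y(n, b) = 1/n (y(n, b) = b/((b*n)) = b*(1/(b*n)) = 1/n)
w(c) = 140 (w(c) = 30 + 110 = 140)
w(y(-5, 9))/62732 = 140/62732 = 140*(1/62732) = 35/15683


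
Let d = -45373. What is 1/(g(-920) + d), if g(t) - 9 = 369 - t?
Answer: -1/44075 ≈ -2.2689e-5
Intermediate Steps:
g(t) = 378 - t (g(t) = 9 + (369 - t) = 378 - t)
1/(g(-920) + d) = 1/((378 - 1*(-920)) - 45373) = 1/((378 + 920) - 45373) = 1/(1298 - 45373) = 1/(-44075) = -1/44075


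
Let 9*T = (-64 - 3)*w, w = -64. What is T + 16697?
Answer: 154561/9 ≈ 17173.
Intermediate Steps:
T = 4288/9 (T = ((-64 - 3)*(-64))/9 = (-67*(-64))/9 = (⅑)*4288 = 4288/9 ≈ 476.44)
T + 16697 = 4288/9 + 16697 = 154561/9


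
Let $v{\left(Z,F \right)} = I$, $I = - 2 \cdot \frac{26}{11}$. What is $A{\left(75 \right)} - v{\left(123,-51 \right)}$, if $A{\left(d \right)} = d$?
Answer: $\frac{877}{11} \approx 79.727$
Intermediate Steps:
$I = - \frac{52}{11}$ ($I = - 2 \cdot 26 \cdot \frac{1}{11} = \left(-2\right) \frac{26}{11} = - \frac{52}{11} \approx -4.7273$)
$v{\left(Z,F \right)} = - \frac{52}{11}$
$A{\left(75 \right)} - v{\left(123,-51 \right)} = 75 - - \frac{52}{11} = 75 + \frac{52}{11} = \frac{877}{11}$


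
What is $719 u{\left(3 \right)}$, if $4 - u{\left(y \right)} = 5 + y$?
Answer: $-2876$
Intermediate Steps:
$u{\left(y \right)} = -1 - y$ ($u{\left(y \right)} = 4 - \left(5 + y\right) = -1 - y$)
$719 u{\left(3 \right)} = 719 \left(-1 - 3\right) = 719 \left(-4\right) = -2876$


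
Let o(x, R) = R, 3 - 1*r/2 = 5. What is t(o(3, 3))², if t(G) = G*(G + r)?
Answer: 9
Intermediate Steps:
r = -4 (r = 6 - 2*5 = 6 - 10 = -4)
t(G) = G*(-4 + G) (t(G) = G*(G - 4) = G*(-4 + G))
t(o(3, 3))² = (3*(-4 + 3))² = (3*(-1))² = (-3)² = 9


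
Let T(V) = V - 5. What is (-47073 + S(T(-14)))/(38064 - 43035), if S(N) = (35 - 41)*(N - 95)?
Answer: 15463/1657 ≈ 9.3319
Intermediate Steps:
T(V) = -5 + V
S(N) = 570 - 6*N (S(N) = -6*(-95 + N) = 570 - 6*N)
(-47073 + S(T(-14)))/(38064 - 43035) = (-47073 + (570 - 6*(-5 - 14)))/(38064 - 43035) = (-47073 + (570 - 6*(-19)))/(-4971) = (-47073 + (570 + 114))*(-1/4971) = (-47073 + 684)*(-1/4971) = -46389*(-1/4971) = 15463/1657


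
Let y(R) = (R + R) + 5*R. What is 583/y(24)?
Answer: 583/168 ≈ 3.4702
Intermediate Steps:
y(R) = 7*R (y(R) = 2*R + 5*R = 7*R)
583/y(24) = 583/((7*24)) = 583/168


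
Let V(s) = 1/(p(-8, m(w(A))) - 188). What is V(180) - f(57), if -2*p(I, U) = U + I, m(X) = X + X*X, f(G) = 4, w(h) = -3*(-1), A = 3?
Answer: -761/190 ≈ -4.0053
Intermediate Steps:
w(h) = 3
m(X) = X + X²
p(I, U) = -I/2 - U/2 (p(I, U) = -(U + I)/2 = -(I + U)/2 = -I/2 - U/2)
V(s) = -1/190 (V(s) = 1/((-½*(-8) - 3*(1 + 3)/2) - 188) = 1/((4 - 3*4/2) - 188) = 1/((4 - ½*12) - 188) = 1/((4 - 6) - 188) = 1/(-2 - 188) = 1/(-190) = -1/190)
V(180) - f(57) = -1/190 - 1*4 = -1/190 - 4 = -761/190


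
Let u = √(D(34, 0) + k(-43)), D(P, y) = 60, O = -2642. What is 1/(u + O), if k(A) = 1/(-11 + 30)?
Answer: -50198/132621975 - √21679/132621975 ≈ -0.00037961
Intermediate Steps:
k(A) = 1/19
u = √21679/19 (u = √(60 + 1/19) = √(1141/19) = √21679/19 ≈ 7.7494)
1/(u + O) = 1/(√21679/19 - 2642) = 1/(-2642 + √21679/19)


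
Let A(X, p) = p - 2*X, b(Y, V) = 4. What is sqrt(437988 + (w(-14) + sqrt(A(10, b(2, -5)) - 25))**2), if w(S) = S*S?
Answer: sqrt(476363 + 392*I*sqrt(41)) ≈ 690.19 + 1.818*I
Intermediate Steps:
w(S) = S**2
sqrt(437988 + (w(-14) + sqrt(A(10, b(2, -5)) - 25))**2) = sqrt(437988 + ((-14)**2 + sqrt((4 - 2*10) - 25))**2) = sqrt(437988 + (196 + sqrt((4 - 20) - 25))**2) = sqrt(437988 + (196 + sqrt(-16 - 25))**2) = sqrt(437988 + (196 + sqrt(-41))**2) = sqrt(437988 + (196 + I*sqrt(41))**2)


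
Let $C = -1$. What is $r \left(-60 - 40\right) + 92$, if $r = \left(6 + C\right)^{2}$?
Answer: $-2408$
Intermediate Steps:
$r = 25$ ($r = \left(6 - 1\right)^{2} = 5^{2} = 25$)
$r \left(-60 - 40\right) + 92 = 25 \left(-60 - 40\right) + 92 = 25 \left(-100\right) + 92 = -2500 + 92 = -2408$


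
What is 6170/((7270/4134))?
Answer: 2550678/727 ≈ 3508.5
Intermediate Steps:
6170/((7270/4134)) = 6170/((7270*(1/4134))) = 6170/(3635/2067) = 6170*(2067/3635) = 2550678/727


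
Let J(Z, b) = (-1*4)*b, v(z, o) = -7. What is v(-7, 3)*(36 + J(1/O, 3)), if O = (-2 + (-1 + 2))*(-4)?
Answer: -168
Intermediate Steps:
O = 4 (O = (-2 + 1)*(-4) = -1*(-4) = 4)
J(Z, b) = -4*b
v(-7, 3)*(36 + J(1/O, 3)) = -7*(36 - 4*3) = -7*(36 - 12) = -7*24 = -168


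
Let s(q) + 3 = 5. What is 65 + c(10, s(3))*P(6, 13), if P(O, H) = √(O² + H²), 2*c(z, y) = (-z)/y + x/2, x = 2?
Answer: 65 - 2*√205 ≈ 36.364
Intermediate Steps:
s(q) = 2 (s(q) = -3 + 5 = 2)
c(z, y) = ½ - z/(2*y) (c(z, y) = ((-z)/y + 2/2)/2 = (-z/y + 2*(½))/2 = (-z/y + 1)/2 = (1 - z/y)/2 = ½ - z/(2*y))
P(O, H) = √(H² + O²)
65 + c(10, s(3))*P(6, 13) = 65 + ((½)*(2 - 1*10)/2)*√(13² + 6²) = 65 + ((½)*(½)*(2 - 10))*√(169 + 36) = 65 + ((½)*(½)*(-8))*√205 = 65 - 2*√205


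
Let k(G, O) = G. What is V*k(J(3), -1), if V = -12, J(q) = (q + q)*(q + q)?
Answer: -432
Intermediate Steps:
J(q) = 4*q² (J(q) = (2*q)*(2*q) = 4*q²)
V*k(J(3), -1) = -48*3² = -48*9 = -12*36 = -432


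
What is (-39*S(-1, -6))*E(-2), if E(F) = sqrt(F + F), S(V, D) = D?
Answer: 468*I ≈ 468.0*I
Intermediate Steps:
E(F) = sqrt(2)*sqrt(F) (E(F) = sqrt(2*F) = sqrt(2)*sqrt(F))
(-39*S(-1, -6))*E(-2) = (-39*(-6))*(sqrt(2)*sqrt(-2)) = 234*(sqrt(2)*(I*sqrt(2))) = 234*(2*I) = 468*I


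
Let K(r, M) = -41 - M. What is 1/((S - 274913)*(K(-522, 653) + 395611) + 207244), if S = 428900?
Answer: 1/60812291323 ≈ 1.6444e-11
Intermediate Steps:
1/((S - 274913)*(K(-522, 653) + 395611) + 207244) = 1/((428900 - 274913)*((-41 - 1*653) + 395611) + 207244) = 1/(153987*((-41 - 653) + 395611) + 207244) = 1/(153987*(-694 + 395611) + 207244) = 1/(153987*394917 + 207244) = 1/(60812084079 + 207244) = 1/60812291323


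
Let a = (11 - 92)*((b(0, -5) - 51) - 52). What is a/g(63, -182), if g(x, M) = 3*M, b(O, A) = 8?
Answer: -2565/182 ≈ -14.093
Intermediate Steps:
a = 7695 (a = (11 - 92)*((8 - 51) - 52) = -81*(-43 - 52) = -81*(-95) = 7695)
a/g(63, -182) = 7695/((3*(-182))) = 7695/(-546) = 7695*(-1/546) = -2565/182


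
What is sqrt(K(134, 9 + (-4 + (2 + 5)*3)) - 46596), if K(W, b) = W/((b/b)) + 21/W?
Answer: I*sqrt(834268858)/134 ≈ 215.55*I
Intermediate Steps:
K(W, b) = W + 21/W (K(W, b) = W/1 + 21/W = W*1 + 21/W = W + 21/W)
sqrt(K(134, 9 + (-4 + (2 + 5)*3)) - 46596) = sqrt((134 + 21/134) - 46596) = sqrt(17977/134 - 46596) = sqrt(-6225887/134) = I*sqrt(834268858)/134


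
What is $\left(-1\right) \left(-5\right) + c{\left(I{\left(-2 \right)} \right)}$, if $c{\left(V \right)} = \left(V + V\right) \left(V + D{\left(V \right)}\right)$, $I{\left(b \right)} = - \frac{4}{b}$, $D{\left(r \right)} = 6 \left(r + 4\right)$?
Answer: $157$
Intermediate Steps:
$D{\left(r \right)} = 24 + 6 r$ ($D{\left(r \right)} = 6 \left(4 + r\right) = 24 + 6 r$)
$c{\left(V \right)} = 2 V \left(24 + 7 V\right)$ ($c{\left(V \right)} = \left(V + V\right) \left(V + \left(24 + 6 V\right)\right) = 2 V \left(24 + 7 V\right)$)
$\left(-1\right) \left(-5\right) + c{\left(I{\left(-2 \right)} \right)} = \left(-1\right) \left(-5\right) + 2 \left(- \frac{4}{-2}\right) \left(24 + 7 \left(- \frac{4}{-2}\right)\right) = 5 + 2 \left(\left(-4\right) \left(- \frac{1}{2}\right)\right) \left(24 + 7 \left(\left(-4\right) \left(- \frac{1}{2}\right)\right)\right) = 5 + 2 \cdot 2 \left(24 + 7 \cdot 2\right) = 5 + 2 \cdot 2 \left(24 + 14\right) = 5 + 2 \cdot 2 \cdot 38 = 5 + 152 = 157$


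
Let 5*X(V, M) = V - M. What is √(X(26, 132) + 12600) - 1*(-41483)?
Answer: 41483 + √314470/5 ≈ 41595.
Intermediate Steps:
X(V, M) = -M/5 + V/5 (X(V, M) = (V - M)/5 = -M/5 + V/5)
√(X(26, 132) + 12600) - 1*(-41483) = √((-⅕*132 + (⅕)*26) + 12600) - 1*(-41483) = √((-132/5 + 26/5) + 12600) + 41483 = √(-106/5 + 12600) + 41483 = √(62894/5) + 41483 = √314470/5 + 41483 = 41483 + √314470/5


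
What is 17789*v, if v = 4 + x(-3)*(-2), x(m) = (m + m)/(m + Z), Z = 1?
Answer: -35578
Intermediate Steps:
x(m) = 2*m/(1 + m) (x(m) = (m + m)/(m + 1) = (2*m)/(1 + m) = 2*m/(1 + m))
v = -2 (v = 4 + (2*(-3)/(1 - 3))*(-2) = 4 + (2*(-3)/(-2))*(-2) = 4 + (2*(-3)*(-½))*(-2) = 4 + 3*(-2) = 4 - 6 = -2)
17789*v = 17789*(-2) = -35578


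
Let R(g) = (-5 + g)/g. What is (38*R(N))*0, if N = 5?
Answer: 0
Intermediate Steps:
R(g) = (-5 + g)/g
(38*R(N))*0 = (38*((-5 + 5)/5))*0 = (38*((⅕)*0))*0 = (38*0)*0 = 0*0 = 0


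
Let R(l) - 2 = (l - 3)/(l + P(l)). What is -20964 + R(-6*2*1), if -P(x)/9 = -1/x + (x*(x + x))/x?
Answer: -5680722/271 ≈ -20962.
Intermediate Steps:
P(x) = -18*x + 9/x (P(x) = -9*(-1/x + (x*(x + x))/x) = -9*(-1/x + (x*(2*x))/x) = -9*(-1/x + (2*x**2)/x) = -9*(-1/x + 2*x) = -18*x + 9/x)
R(l) = 2 + (-3 + l)/(-17*l + 9/l) (R(l) = 2 + (l - 3)/(l + (-18*l + 9/l)) = 2 + (-3 + l)/(-17*l + 9/l))
-20964 + R(-6*2*1) = -20964 + 3*(-6 - 6*2*1 + 11*(-6*2*1)**2)/(-9 + 17*(-6*2*1)**2) = -20964 + 3*(-6 - 12*1 + 11*(-12*1)**2)/(-9 + 17*(-12*1)**2) = -20964 + 3*(-6 - 12 + 11*(-12)**2)/(-9 + 17*(-12)**2) = -20964 + 3*(-6 - 12 + 11*144)/(-9 + 17*144) = -20964 + 3*(-6 - 12 + 1584)/(-9 + 2448) = -20964 + 3*1566/2439 = -20964 + 3*(1/2439)*1566 = -20964 + 522/271 = -5680722/271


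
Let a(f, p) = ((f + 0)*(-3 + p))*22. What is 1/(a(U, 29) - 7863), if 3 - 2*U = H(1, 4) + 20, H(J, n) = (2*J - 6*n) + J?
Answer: -1/6719 ≈ -0.00014883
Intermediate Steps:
H(J, n) = -6*n + 3*J (H(J, n) = (-6*n + 2*J) + J = -6*n + 3*J)
U = 2 (U = 3/2 - ((-6*4 + 3*1) + 20)/2 = 3/2 - ((-24 + 3) + 20)/2 = 3/2 - (-21 + 20)/2 = 3/2 - 1/2*(-1) = 3/2 + 1/2 = 2)
a(f, p) = 22*f*(-3 + p) (a(f, p) = (f*(-3 + p))*22 = 22*f*(-3 + p))
1/(a(U, 29) - 7863) = 1/(22*2*(-3 + 29) - 7863) = 1/(22*2*26 - 7863) = 1/(1144 - 7863) = 1/(-6719) = -1/6719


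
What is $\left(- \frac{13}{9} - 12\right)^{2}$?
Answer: $\frac{14641}{81} \approx 180.75$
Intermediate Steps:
$\left(- \frac{13}{9} - 12\right)^{2} = \left(- \frac{121}{9}\right)^{2} = \frac{14641}{81}$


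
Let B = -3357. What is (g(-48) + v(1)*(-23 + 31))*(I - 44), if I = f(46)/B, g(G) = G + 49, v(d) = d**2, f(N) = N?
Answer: -147754/373 ≈ -396.12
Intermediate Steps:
g(G) = 49 + G
I = -46/3357 (I = 46/(-3357) = 46*(-1/3357) = -46/3357 ≈ -0.013703)
(g(-48) + v(1)*(-23 + 31))*(I - 44) = ((49 - 48) + 1**2*(-23 + 31))*(-46/3357 - 44) = (1 + 1*8)*(-147754/3357) = (1 + 8)*(-147754/3357) = 9*(-147754/3357) = -147754/373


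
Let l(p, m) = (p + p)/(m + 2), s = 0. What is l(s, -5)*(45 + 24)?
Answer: 0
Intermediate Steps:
l(p, m) = 2*p/(2 + m) (l(p, m) = (2*p)/(2 + m) = 2*p/(2 + m))
l(s, -5)*(45 + 24) = (2*0/(2 - 5))*(45 + 24) = (2*0/(-3))*69 = (2*0*(-1/3))*69 = 0*69 = 0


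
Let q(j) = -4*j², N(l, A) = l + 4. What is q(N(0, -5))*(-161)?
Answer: 10304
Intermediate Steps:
N(l, A) = 4 + l
q(N(0, -5))*(-161) = -4*(4 + 0)²*(-161) = -4*4²*(-161) = -4*16*(-161) = -64*(-161) = 10304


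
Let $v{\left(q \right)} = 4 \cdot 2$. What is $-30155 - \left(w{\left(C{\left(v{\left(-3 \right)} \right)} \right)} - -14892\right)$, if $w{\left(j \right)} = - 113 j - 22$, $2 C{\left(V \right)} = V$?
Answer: $-44573$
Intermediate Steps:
$v{\left(q \right)} = 8$
$C{\left(V \right)} = \frac{V}{2}$
$w{\left(j \right)} = -22 - 113 j$
$-30155 - \left(w{\left(C{\left(v{\left(-3 \right)} \right)} \right)} - -14892\right) = -30155 - \left(\left(-22 - 113 \cdot \frac{1}{2} \cdot 8\right) - -14892\right) = -30155 - \left(\left(-22 - 452\right) + 14892\right) = -30155 - \left(-474 + 14892\right) = -30155 - 14418 = -44573$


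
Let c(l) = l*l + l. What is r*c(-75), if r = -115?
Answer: -638250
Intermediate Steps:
c(l) = l + l² (c(l) = l² + l = l + l²)
r*c(-75) = -(-8625)*(1 - 75) = -(-8625)*(-74) = -115*5550 = -638250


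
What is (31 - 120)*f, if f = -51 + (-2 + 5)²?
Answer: 3738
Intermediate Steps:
f = -42 (f = -51 + 3² = -51 + 9 = -42)
(31 - 120)*f = (31 - 120)*(-42) = -89*(-42) = 3738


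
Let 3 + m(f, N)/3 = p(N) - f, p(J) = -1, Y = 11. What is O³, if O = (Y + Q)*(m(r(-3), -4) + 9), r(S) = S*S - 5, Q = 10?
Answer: -31255875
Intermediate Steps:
r(S) = -5 + S² (r(S) = S² - 5 = -5 + S²)
m(f, N) = -12 - 3*f (m(f, N) = -9 + 3*(-1 - f) = -9 + (-3 - 3*f) = -12 - 3*f)
O = -315 (O = (11 + 10)*((-12 - 3*(-5 + (-3)²)) + 9) = 21*((-12 - 3*(-5 + 9)) + 9) = 21*((-12 - 3*4) + 9) = 21*((-12 - 12) + 9) = 21*(-24 + 9) = 21*(-15) = -315)
O³ = (-315)³ = -31255875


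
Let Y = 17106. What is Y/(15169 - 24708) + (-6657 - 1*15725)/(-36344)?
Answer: -204099283/173342708 ≈ -1.1774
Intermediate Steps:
Y/(15169 - 24708) + (-6657 - 1*15725)/(-36344) = 17106/(15169 - 24708) + (-6657 - 1*15725)/(-36344) = 17106/(-9539) + (-6657 - 15725)*(-1/36344) = 17106*(-1/9539) - 22382*(-1/36344) = -17106/9539 + 11191/18172 = -204099283/173342708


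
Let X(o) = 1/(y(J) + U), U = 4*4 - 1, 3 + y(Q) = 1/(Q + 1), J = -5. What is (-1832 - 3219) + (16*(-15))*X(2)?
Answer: -238357/47 ≈ -5071.4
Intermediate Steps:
y(Q) = -3 + 1/(1 + Q) (y(Q) = -3 + 1/(Q + 1) = -3 + 1/(1 + Q))
U = 15 (U = 16 - 1 = 15)
X(o) = 4/47 (X(o) = 1/((-2 - 3*(-5))/(1 - 5) + 15) = 1/((-2 + 15)/(-4) + 15) = 1/(-1/4*13 + 15) = 1/(-13/4 + 15) = 1/(47/4) = 4/47)
(-1832 - 3219) + (16*(-15))*X(2) = (-1832 - 3219) + (16*(-15))*(4/47) = -5051 - 240*4/47 = -5051 - 960/47 = -238357/47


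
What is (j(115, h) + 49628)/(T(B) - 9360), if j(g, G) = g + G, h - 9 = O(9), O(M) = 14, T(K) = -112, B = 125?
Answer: -24883/4736 ≈ -5.2540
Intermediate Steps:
h = 23 (h = 9 + 14 = 23)
j(g, G) = G + g
(j(115, h) + 49628)/(T(B) - 9360) = ((23 + 115) + 49628)/(-112 - 9360) = (138 + 49628)/(-9472) = 49766*(-1/9472) = -24883/4736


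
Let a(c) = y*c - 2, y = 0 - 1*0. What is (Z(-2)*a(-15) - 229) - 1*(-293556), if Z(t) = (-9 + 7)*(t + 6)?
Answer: 293343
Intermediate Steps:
y = 0 (y = 0 + 0 = 0)
a(c) = -2 (a(c) = 0*c - 2 = 0 - 2 = -2)
Z(t) = -12 - 2*t (Z(t) = -2*(6 + t) = -12 - 2*t)
(Z(-2)*a(-15) - 229) - 1*(-293556) = ((-12 - 2*(-2))*(-2) - 229) - 1*(-293556) = ((-12 + 4)*(-2) - 229) + 293556 = (-8*(-2) - 229) + 293556 = (16 - 229) + 293556 = -213 + 293556 = 293343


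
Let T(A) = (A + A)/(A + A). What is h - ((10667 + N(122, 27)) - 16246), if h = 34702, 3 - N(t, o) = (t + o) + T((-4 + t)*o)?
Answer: 40428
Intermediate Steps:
T(A) = 1 (T(A) = (2*A)/((2*A)) = (2*A)*(1/(2*A)) = 1)
N(t, o) = 2 - o - t (N(t, o) = 3 - ((t + o) + 1) = 3 - ((o + t) + 1) = 3 - (1 + o + t) = 3 + (-1 - o - t) = 2 - o - t)
h - ((10667 + N(122, 27)) - 16246) = 34702 - ((10667 + (2 - 1*27 - 1*122)) - 16246) = 34702 - ((10667 + (2 - 27 - 122)) - 16246) = 34702 - ((10667 - 147) - 16246) = 34702 - (10520 - 16246) = 34702 - 1*(-5726) = 34702 + 5726 = 40428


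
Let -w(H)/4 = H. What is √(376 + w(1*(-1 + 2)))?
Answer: 2*√93 ≈ 19.287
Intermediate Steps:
w(H) = -4*H
√(376 + w(1*(-1 + 2))) = √(376 - 4*(-1 + 2)) = √(376 - 4) = √372 = 2*√93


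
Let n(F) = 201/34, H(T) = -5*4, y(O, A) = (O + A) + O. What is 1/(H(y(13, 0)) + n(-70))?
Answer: -34/479 ≈ -0.070981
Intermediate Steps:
y(O, A) = A + 2*O (y(O, A) = (A + O) + O = A + 2*O)
H(T) = -20
n(F) = 201/34 (n(F) = 201*(1/34) = 201/34)
1/(H(y(13, 0)) + n(-70)) = 1/(-20 + 201/34) = 1/(-479/34) = -34/479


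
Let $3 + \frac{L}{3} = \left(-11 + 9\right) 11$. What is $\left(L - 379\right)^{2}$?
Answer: $206116$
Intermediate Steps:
$L = -75$ ($L = -9 + 3 \left(-11 + 9\right) 11 = -9 + 3 \left(\left(-2\right) 11\right) = -9 + 3 \left(-22\right) = -9 - 66 = -75$)
$\left(L - 379\right)^{2} = \left(-75 - 379\right)^{2} = \left(-454\right)^{2} = 206116$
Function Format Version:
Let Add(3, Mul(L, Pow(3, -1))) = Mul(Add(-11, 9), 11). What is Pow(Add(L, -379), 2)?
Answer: 206116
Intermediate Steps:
L = -75 (L = Add(-9, Mul(3, Mul(Add(-11, 9), 11))) = Add(-9, Mul(3, Mul(-2, 11))) = Add(-9, Mul(3, -22)) = Add(-9, -66) = -75)
Pow(Add(L, -379), 2) = Pow(Add(-75, -379), 2) = Pow(-454, 2) = 206116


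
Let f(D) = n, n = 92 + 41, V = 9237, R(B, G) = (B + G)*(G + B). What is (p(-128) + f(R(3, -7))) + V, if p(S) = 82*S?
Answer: -1126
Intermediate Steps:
R(B, G) = (B + G)**2 (R(B, G) = (B + G)*(B + G) = (B + G)**2)
n = 133
f(D) = 133
(p(-128) + f(R(3, -7))) + V = (82*(-128) + 133) + 9237 = (-10496 + 133) + 9237 = -10363 + 9237 = -1126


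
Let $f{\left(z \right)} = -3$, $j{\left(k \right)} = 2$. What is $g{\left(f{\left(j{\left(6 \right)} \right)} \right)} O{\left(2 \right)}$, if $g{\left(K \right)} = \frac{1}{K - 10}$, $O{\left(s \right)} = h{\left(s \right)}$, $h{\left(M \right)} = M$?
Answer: $- \frac{2}{13} \approx -0.15385$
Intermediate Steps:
$O{\left(s \right)} = s$
$g{\left(K \right)} = \frac{1}{-10 + K}$
$g{\left(f{\left(j{\left(6 \right)} \right)} \right)} O{\left(2 \right)} = \frac{1}{-10 - 3} \cdot 2 = \frac{1}{-13} \cdot 2 = \left(- \frac{1}{13}\right) 2 = - \frac{2}{13}$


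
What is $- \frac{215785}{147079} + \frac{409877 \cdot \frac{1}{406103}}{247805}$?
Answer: $- \frac{21715323775248992}{14801200139464285} \approx -1.4671$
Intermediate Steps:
$- \frac{215785}{147079} + \frac{409877 \cdot \frac{1}{406103}}{247805} = \left(-215785\right) \frac{1}{147079} + 409877 \cdot \frac{1}{406103} \cdot \frac{1}{247805} = - \frac{215785}{147079} + \frac{409877}{406103} \cdot \frac{1}{247805} = - \frac{215785}{147079} + \frac{409877}{100634353915} = - \frac{21715323775248992}{14801200139464285}$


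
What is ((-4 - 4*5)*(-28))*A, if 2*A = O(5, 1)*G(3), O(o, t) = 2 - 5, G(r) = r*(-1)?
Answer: 3024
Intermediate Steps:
G(r) = -r
O(o, t) = -3
A = 9/2 (A = (-(-3)*3)/2 = (-3*(-3))/2 = (½)*9 = 9/2 ≈ 4.5000)
((-4 - 4*5)*(-28))*A = ((-4 - 4*5)*(-28))*(9/2) = ((-4 - 20)*(-28))*(9/2) = -24*(-28)*(9/2) = 672*(9/2) = 3024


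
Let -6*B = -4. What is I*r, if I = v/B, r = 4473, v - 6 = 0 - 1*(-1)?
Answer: 93933/2 ≈ 46967.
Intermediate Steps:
B = 2/3 (B = -1/6*(-4) = 2/3 ≈ 0.66667)
v = 7 (v = 6 + (0 - 1*(-1)) = 6 + (0 + 1) = 6 + 1 = 7)
I = 21/2 (I = 7/(2/3) = 7*(3/2) = 21/2 ≈ 10.500)
I*r = (21/2)*4473 = 93933/2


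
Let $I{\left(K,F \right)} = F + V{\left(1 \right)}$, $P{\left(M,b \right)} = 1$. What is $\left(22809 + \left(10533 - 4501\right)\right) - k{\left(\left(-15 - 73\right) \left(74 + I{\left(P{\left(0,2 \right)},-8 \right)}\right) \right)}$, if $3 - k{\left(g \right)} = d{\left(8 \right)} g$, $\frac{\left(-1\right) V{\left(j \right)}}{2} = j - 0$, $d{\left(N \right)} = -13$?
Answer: $102054$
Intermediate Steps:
$V{\left(j \right)} = - 2 j$ ($V{\left(j \right)} = - 2 \left(j - 0\right) = - 2 \left(j + 0\right) = - 2 j$)
$I{\left(K,F \right)} = -2 + F$ ($I{\left(K,F \right)} = F - 2 = -2 + F$)
$k{\left(g \right)} = 3 + 13 g$ ($k{\left(g \right)} = 3 - - 13 g = 3 + 13 g$)
$\left(22809 + \left(10533 - 4501\right)\right) - k{\left(\left(-15 - 73\right) \left(74 + I{\left(P{\left(0,2 \right)},-8 \right)}\right) \right)} = \left(22809 + \left(10533 - 4501\right)\right) - \left(3 + 13 \left(-15 - 73\right) \left(74 - 10\right)\right) = \left(22809 + \left(10533 - 4501\right)\right) - \left(3 + 13 \left(- 88 \left(74 - 10\right)\right)\right) = \left(22809 + 6032\right) - \left(3 + 13 \left(\left(-88\right) 64\right)\right) = 28841 - \left(3 + 13 \left(-5632\right)\right) = 28841 - \left(3 - 73216\right) = 28841 - -73213 = 28841 + 73213 = 102054$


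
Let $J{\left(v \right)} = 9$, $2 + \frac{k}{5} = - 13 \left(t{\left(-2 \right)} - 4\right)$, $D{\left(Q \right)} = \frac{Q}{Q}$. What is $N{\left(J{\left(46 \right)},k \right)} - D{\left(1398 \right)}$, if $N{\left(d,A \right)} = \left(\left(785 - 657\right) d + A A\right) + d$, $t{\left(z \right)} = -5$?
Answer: $331785$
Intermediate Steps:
$D{\left(Q \right)} = 1$
$k = 575$ ($k = -10 + 5 \left(- 13 \left(-5 - 4\right)\right) = -10 + 5 \left(\left(-13\right) \left(-9\right)\right) = -10 + 5 \cdot 117 = -10 + 585 = 575$)
$N{\left(d,A \right)} = A^{2} + 129 d$ ($N{\left(d,A \right)} = \left(128 d + A^{2}\right) + d = \left(A^{2} + 128 d\right) + d = A^{2} + 129 d$)
$N{\left(J{\left(46 \right)},k \right)} - D{\left(1398 \right)} = \left(575^{2} + 129 \cdot 9\right) - 1 = \left(330625 + 1161\right) - 1 = 331786 - 1 = 331785$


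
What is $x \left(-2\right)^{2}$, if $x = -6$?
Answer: $-24$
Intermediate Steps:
$x \left(-2\right)^{2} = - 6 \left(-2\right)^{2} = \left(-6\right) 4 = -24$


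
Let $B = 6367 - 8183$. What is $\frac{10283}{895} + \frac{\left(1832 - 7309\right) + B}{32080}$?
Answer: $\frac{64670281}{5742320} \approx 11.262$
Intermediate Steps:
$B = -1816$
$\frac{10283}{895} + \frac{\left(1832 - 7309\right) + B}{32080} = \frac{10283}{895} + \frac{\left(1832 - 7309\right) - 1816}{32080} = 10283 \cdot \frac{1}{895} + \left(-5477 - 1816\right) \frac{1}{32080} = \frac{10283}{895} - \frac{7293}{32080} = \frac{64670281}{5742320}$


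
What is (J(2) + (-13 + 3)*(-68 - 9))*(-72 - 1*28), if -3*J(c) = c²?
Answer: -230600/3 ≈ -76867.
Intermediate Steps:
J(c) = -c²/3
(J(2) + (-13 + 3)*(-68 - 9))*(-72 - 1*28) = (-⅓*2² + (-13 + 3)*(-68 - 9))*(-72 - 1*28) = (-⅓*4 - 10*(-77))*(-72 - 28) = (-4/3 + 770)*(-100) = (2306/3)*(-100) = -230600/3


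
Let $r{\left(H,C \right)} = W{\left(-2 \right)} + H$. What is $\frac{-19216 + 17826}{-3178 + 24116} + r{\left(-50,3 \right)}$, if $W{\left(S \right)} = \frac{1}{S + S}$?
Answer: $- \frac{2107049}{41876} \approx -50.316$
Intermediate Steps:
$W{\left(S \right)} = \frac{1}{2 S}$
$r{\left(H,C \right)} = - \frac{1}{4} + H$ ($r{\left(H,C \right)} = \frac{1}{2 \left(-2\right)} + H = \frac{1}{2} \left(- \frac{1}{2}\right) + H = - \frac{1}{4} + H$)
$\frac{-19216 + 17826}{-3178 + 24116} + r{\left(-50,3 \right)} = \frac{-19216 + 17826}{-3178 + 24116} - \frac{201}{4} = - \frac{1390}{20938} - \frac{201}{4} = \left(-1390\right) \frac{1}{20938} - \frac{201}{4} = - \frac{695}{10469} - \frac{201}{4} = - \frac{2107049}{41876}$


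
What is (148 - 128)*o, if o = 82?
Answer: 1640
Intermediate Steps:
(148 - 128)*o = (148 - 128)*82 = 20*82 = 1640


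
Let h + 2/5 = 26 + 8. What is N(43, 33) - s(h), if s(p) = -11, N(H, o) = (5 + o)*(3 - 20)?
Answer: -635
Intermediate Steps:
h = 168/5 (h = -⅖ + (26 + 8) = -⅖ + 34 = 168/5 ≈ 33.600)
N(H, o) = -85 - 17*o (N(H, o) = (5 + o)*(-17) = -85 - 17*o)
N(43, 33) - s(h) = (-85 - 17*33) - 1*(-11) = (-85 - 561) + 11 = -646 + 11 = -635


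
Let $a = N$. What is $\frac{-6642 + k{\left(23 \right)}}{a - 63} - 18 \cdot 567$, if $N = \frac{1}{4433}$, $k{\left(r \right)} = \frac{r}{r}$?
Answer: $- \frac{2820871715}{279278} \approx -10101.0$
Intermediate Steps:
$k{\left(r \right)} = 1$
$N = \frac{1}{4433} \approx 0.00022558$
$a = \frac{1}{4433} \approx 0.00022558$
$\frac{-6642 + k{\left(23 \right)}}{a - 63} - 18 \cdot 567 = \frac{-6642 + 1}{\frac{1}{4433} - 63} - 18 \cdot 567 = - \frac{6641}{- \frac{279278}{4433}} - 10206 = \left(-6641\right) \left(- \frac{4433}{279278}\right) - 10206 = \frac{29439553}{279278} - 10206 = - \frac{2820871715}{279278}$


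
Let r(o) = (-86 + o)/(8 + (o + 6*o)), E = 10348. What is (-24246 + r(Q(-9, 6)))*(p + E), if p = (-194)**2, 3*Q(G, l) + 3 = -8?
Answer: -61648355696/53 ≈ -1.1632e+9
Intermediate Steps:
Q(G, l) = -11/3 (Q(G, l) = -1 + (1/3)*(-8) = -1 - 8/3 = -11/3)
r(o) = (-86 + o)/(8 + 7*o)
p = 37636
(-24246 + r(Q(-9, 6)))*(p + E) = (-24246 + (-86 - 11/3)/(8 + 7*(-11/3)))*(37636 + 10348) = (-24246 - 269/3/(8 - 77/3))*47984 = (-24246 - 269/3/(-53/3))*47984 = (-24246 - 3/53*(-269/3))*47984 = (-24246 + 269/53)*47984 = -1284769/53*47984 = -61648355696/53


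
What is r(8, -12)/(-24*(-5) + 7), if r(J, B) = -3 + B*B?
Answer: 141/127 ≈ 1.1102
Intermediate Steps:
r(J, B) = -3 + B**2
r(8, -12)/(-24*(-5) + 7) = (-3 + (-12)**2)/(-24*(-5) + 7) = (-3 + 144)/(-4*(-30) + 7) = 141/(120 + 7) = 141/127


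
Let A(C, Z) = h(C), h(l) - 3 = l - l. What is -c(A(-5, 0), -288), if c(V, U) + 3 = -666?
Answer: 669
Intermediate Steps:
h(l) = 3 (h(l) = 3 + (l - l) = 3 + 0 = 3)
A(C, Z) = 3
c(V, U) = -669 (c(V, U) = -3 - 666 = -669)
-c(A(-5, 0), -288) = -1*(-669) = 669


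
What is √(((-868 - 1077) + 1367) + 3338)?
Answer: 2*√690 ≈ 52.536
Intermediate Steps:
√(((-868 - 1077) + 1367) + 3338) = √((-1945 + 1367) + 3338) = √(-578 + 3338) = √2760 = 2*√690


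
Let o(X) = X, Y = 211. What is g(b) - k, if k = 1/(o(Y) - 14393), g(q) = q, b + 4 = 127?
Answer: 1744387/14182 ≈ 123.00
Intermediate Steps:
b = 123 (b = -4 + 127 = 123)
k = -1/14182 (k = 1/(211 - 14393) = 1/(-14182) = -1/14182 ≈ -7.0512e-5)
g(b) - k = 123 - 1*(-1/14182) = 123 + 1/14182 = 1744387/14182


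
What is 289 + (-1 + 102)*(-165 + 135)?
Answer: -2741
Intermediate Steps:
289 + (-1 + 102)*(-165 + 135) = 289 + 101*(-30) = 289 - 3030 = -2741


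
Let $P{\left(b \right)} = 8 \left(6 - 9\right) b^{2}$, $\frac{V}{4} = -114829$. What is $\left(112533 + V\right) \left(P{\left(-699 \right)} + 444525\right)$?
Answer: $3912370780917$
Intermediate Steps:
$V = -459316$ ($V = 4 \left(-114829\right) = -459316$)
$P{\left(b \right)} = - 24 b^{2}$ ($P{\left(b \right)} = 8 \left(-3\right) b^{2} = - 24 b^{2}$)
$\left(112533 + V\right) \left(P{\left(-699 \right)} + 444525\right) = \left(112533 - 459316\right) \left(- 24 \left(-699\right)^{2} + 444525\right) = - 346783 \left(\left(-24\right) 488601 + 444525\right) = - 346783 \left(-11726424 + 444525\right) = \left(-346783\right) \left(-11281899\right) = 3912370780917$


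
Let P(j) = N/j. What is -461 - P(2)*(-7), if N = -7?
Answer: -971/2 ≈ -485.50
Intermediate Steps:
P(j) = -7/j
-461 - P(2)*(-7) = -461 - (-7/2)*(-7) = -461 - (-7*½)*(-7) = -461 - (-7)*(-7)/2 = -461 - 1*49/2 = -461 - 49/2 = -971/2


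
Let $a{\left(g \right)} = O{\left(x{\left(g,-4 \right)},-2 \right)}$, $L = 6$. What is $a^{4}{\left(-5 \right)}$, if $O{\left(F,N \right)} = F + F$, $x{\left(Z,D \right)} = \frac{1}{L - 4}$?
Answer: $1$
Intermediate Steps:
$x{\left(Z,D \right)} = \frac{1}{2}$ ($x{\left(Z,D \right)} = \frac{1}{6 - 4} = \frac{1}{2}$)
$O{\left(F,N \right)} = 2 F$
$a{\left(g \right)} = 1$ ($a{\left(g \right)} = 2 \cdot \frac{1}{2} = 1$)
$a^{4}{\left(-5 \right)} = 1^{4} = 1$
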